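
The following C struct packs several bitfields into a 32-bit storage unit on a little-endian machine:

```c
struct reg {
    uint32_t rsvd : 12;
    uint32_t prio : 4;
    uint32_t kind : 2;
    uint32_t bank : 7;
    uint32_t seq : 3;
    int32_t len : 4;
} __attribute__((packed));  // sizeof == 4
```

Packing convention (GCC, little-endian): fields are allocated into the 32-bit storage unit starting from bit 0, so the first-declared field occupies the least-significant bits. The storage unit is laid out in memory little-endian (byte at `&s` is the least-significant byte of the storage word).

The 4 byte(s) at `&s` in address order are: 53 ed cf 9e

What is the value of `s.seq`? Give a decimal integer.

7

[0]=0x53 [1]=0xed [2]=0xcf [3]=0x9e (little-endian) → word 0x9ecfed53
rsvd:12 @ bit 0 → (0x9ecfed53>>0)&0xfff = 0xd53
prio:4 @ bit 12 → (0x9ecfed53>>12)&0xf = 0xe
kind:2 @ bit 16 → (0x9ecfed53>>16)&0x3 = 0x3
bank:7 @ bit 18 → (0x9ecfed53>>18)&0x7f = 0x33
seq:3 @ bit 25 → (0x9ecfed53>>25)&0x7 = 0x7  ←
len:4 @ bit 28 → (0x9ecfed53>>28)&0xf = 0x9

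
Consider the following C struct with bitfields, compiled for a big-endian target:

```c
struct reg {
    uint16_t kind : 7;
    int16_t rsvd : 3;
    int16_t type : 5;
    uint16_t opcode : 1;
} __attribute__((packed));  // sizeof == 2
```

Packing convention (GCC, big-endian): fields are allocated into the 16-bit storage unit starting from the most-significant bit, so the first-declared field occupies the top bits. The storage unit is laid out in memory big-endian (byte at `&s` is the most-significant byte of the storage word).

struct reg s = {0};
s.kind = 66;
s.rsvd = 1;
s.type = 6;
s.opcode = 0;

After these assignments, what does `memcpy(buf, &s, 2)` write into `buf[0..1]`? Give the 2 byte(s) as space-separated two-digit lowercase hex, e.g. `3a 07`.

kind (7b) val=66 bits=0x42 at bit 9: 0x8400
rsvd (3b) val=1 bits=0x1 at bit 6: 0x8440
type (5b) val=6 bits=0x6 at bit 1: 0x844c
opcode (1b) val=0 bits=0x0 at bit 0: 0x844c
word = 0x844c → big-endian bytes:
  [0]=0x84  [1]=0x4c

84 4c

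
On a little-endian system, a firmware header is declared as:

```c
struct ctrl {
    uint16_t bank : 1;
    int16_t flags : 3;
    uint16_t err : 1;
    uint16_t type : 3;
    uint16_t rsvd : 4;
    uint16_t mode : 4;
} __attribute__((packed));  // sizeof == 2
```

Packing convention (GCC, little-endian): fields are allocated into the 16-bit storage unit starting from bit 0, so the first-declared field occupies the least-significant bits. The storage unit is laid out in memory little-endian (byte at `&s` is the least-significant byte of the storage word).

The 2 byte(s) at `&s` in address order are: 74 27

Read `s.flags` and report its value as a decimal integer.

2

[0]=0x74 [1]=0x27 (little-endian) → word 0x2774
bank:1 @ bit 0 → (0x2774>>0)&0x1 = 0x0
flags:3 @ bit 1 → (0x2774>>1)&0x7 = 0x2  ←
err:1 @ bit 4 → (0x2774>>4)&0x1 = 0x1
type:3 @ bit 5 → (0x2774>>5)&0x7 = 0x3
rsvd:4 @ bit 8 → (0x2774>>8)&0xf = 0x7
mode:4 @ bit 12 → (0x2774>>12)&0xf = 0x2
flags signed 3b, MSB=0: value = 2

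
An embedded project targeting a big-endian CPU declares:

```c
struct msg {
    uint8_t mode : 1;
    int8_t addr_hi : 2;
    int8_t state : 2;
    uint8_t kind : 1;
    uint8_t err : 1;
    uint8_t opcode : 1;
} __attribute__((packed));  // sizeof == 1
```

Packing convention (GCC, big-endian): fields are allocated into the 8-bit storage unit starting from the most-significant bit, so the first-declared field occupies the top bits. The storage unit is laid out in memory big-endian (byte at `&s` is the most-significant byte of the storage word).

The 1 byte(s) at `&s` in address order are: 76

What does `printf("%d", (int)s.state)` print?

-2

[0]=0x76 (big-endian) → word 0x76
mode:1 @ bit 7 → (0x76>>7)&0x1 = 0x0
addr_hi:2 @ bit 5 → (0x76>>5)&0x3 = 0x3
state:2 @ bit 3 → (0x76>>3)&0x3 = 0x2  ←
kind:1 @ bit 2 → (0x76>>2)&0x1 = 0x1
err:1 @ bit 1 → (0x76>>1)&0x1 = 0x1
opcode:1 @ bit 0 → (0x76>>0)&0x1 = 0x0
state signed 2b, MSB=1: 2 - 4 = -2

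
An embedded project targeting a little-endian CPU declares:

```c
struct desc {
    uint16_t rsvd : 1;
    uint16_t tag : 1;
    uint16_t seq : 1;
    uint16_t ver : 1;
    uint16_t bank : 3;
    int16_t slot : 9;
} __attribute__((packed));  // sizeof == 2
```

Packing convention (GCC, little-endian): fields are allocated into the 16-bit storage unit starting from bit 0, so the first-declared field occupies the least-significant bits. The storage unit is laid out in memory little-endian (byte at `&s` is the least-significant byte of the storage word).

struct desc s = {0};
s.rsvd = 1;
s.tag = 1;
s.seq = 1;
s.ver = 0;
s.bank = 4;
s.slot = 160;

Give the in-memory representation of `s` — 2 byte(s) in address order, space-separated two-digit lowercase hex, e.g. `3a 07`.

rsvd (1b) val=1 bits=0x1 at bit 0: 0x0001
tag (1b) val=1 bits=0x1 at bit 1: 0x0003
seq (1b) val=1 bits=0x1 at bit 2: 0x0007
ver (1b) val=0 bits=0x0 at bit 3: 0x0007
bank (3b) val=4 bits=0x4 at bit 4: 0x0047
slot (9b) val=160 bits=0xa0 at bit 7: 0x5047
word = 0x5047 → little-endian bytes:
  [0]=0x47  [1]=0x50

47 50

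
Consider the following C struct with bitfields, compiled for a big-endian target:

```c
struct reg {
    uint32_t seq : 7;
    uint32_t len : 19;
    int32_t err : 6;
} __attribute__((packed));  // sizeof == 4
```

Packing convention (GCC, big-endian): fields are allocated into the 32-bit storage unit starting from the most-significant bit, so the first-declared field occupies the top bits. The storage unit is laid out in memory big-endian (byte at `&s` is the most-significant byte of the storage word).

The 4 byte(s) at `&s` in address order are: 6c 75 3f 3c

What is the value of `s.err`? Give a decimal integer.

-4

[0]=0x6c [1]=0x75 [2]=0x3f [3]=0x3c (big-endian) → word 0x6c753f3c
seq:7 @ bit 25 → (0x6c753f3c>>25)&0x7f = 0x36
len:19 @ bit 6 → (0x6c753f3c>>6)&0x7ffff = 0x1d4fc
err:6 @ bit 0 → (0x6c753f3c>>0)&0x3f = 0x3c  ←
err signed 6b, MSB=1: 60 - 64 = -4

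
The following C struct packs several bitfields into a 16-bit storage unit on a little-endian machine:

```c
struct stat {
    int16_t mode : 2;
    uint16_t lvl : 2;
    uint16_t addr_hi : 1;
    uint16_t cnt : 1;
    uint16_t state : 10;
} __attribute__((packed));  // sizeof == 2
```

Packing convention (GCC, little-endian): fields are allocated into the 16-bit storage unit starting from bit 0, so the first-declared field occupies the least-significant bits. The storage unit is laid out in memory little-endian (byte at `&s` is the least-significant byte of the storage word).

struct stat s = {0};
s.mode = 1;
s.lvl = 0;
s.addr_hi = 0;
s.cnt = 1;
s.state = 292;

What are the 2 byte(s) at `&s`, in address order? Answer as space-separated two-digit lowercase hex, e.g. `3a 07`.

mode (2b) val=1 bits=0x1 at bit 0: 0x0001
lvl (2b) val=0 bits=0x0 at bit 2: 0x0001
addr_hi (1b) val=0 bits=0x0 at bit 4: 0x0001
cnt (1b) val=1 bits=0x1 at bit 5: 0x0021
state (10b) val=292 bits=0x124 at bit 6: 0x4921
word = 0x4921 → little-endian bytes:
  [0]=0x21  [1]=0x49

21 49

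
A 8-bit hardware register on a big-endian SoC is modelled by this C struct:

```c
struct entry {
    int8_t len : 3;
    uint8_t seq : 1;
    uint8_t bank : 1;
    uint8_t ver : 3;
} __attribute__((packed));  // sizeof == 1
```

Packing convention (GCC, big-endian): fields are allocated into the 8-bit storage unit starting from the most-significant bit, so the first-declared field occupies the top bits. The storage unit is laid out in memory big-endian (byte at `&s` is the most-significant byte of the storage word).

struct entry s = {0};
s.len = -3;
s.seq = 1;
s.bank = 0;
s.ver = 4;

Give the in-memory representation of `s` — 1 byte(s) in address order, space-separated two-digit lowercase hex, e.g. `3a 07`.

[5+:3] len=-3 & 0x7 = 0x5; word=0xa0
[4+:1] seq=1 & 0x1 = 0x1; word=0xb0
[3+:1] bank=0 & 0x1 = 0x0; word=0xb0
[0+:3] ver=4 & 0x7 = 0x4; word=0xb4
word = 0xb4 → big-endian bytes:
  [0]=0xb4

b4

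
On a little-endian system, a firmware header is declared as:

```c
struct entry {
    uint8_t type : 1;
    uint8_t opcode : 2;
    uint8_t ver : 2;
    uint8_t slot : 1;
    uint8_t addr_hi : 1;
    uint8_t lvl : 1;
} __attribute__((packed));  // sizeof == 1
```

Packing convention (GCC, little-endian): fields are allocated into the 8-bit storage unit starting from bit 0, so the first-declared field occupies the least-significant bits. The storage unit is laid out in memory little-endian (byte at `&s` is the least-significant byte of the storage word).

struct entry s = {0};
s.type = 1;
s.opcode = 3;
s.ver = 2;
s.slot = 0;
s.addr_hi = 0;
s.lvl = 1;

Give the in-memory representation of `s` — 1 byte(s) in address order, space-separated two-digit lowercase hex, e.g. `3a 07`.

97

[0+:1] type=1 & 0x1 = 0x1; word=0x01
[1+:2] opcode=3 & 0x3 = 0x3; word=0x07
[3+:2] ver=2 & 0x3 = 0x2; word=0x17
[5+:1] slot=0 & 0x1 = 0x0; word=0x17
[6+:1] addr_hi=0 & 0x1 = 0x0; word=0x17
[7+:1] lvl=1 & 0x1 = 0x1; word=0x97
word = 0x97 → little-endian bytes:
  [0]=0x97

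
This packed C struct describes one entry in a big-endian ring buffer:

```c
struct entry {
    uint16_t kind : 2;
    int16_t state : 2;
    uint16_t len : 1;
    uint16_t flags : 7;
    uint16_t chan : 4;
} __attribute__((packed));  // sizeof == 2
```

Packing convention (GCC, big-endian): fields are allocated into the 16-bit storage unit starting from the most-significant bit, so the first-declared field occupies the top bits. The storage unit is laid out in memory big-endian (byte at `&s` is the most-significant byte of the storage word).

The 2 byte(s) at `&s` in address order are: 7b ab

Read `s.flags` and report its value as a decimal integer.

58

[0]=0x7b [1]=0xab (big-endian) → word 0x7bab
kind:2 @ bit 14 → (0x7bab>>14)&0x3 = 0x1
state:2 @ bit 12 → (0x7bab>>12)&0x3 = 0x3
len:1 @ bit 11 → (0x7bab>>11)&0x1 = 0x1
flags:7 @ bit 4 → (0x7bab>>4)&0x7f = 0x3a  ←
chan:4 @ bit 0 → (0x7bab>>0)&0xf = 0xb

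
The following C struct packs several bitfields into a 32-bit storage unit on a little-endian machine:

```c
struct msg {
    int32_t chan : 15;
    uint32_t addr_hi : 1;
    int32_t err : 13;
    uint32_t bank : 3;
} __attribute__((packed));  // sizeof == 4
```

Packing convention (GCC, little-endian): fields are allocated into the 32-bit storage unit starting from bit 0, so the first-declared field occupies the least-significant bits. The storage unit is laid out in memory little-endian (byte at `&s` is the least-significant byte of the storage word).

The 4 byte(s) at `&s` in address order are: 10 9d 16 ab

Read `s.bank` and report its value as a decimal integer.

[0]=0x10 [1]=0x9d [2]=0x16 [3]=0xab (little-endian) → word 0xab169d10
chan [0+:15] = (word>>0) & 0x7fff = 7440
addr_hi [15+:1] = (word>>15) & 0x1 = 1
err [16+:13] = (word>>16) & 0x1fff = 2838
bank [29+:3] = (word>>29) & 0x7 = 5  ←

5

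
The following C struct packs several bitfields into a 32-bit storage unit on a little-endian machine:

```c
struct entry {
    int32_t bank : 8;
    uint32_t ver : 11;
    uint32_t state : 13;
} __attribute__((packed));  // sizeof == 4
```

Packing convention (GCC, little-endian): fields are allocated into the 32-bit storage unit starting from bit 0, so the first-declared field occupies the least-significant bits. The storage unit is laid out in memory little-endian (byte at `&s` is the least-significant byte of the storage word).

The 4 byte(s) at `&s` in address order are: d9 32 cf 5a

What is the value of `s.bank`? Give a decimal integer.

-39

[0]=0xd9 [1]=0x32 [2]=0xcf [3]=0x5a (little-endian) → word 0x5acf32d9
bank:8 @ bit 0 → (0x5acf32d9>>0)&0xff = 0xd9  ←
ver:11 @ bit 8 → (0x5acf32d9>>8)&0x7ff = 0x732
state:13 @ bit 19 → (0x5acf32d9>>19)&0x1fff = 0xb59
bank signed 8b, MSB=1: 217 - 256 = -39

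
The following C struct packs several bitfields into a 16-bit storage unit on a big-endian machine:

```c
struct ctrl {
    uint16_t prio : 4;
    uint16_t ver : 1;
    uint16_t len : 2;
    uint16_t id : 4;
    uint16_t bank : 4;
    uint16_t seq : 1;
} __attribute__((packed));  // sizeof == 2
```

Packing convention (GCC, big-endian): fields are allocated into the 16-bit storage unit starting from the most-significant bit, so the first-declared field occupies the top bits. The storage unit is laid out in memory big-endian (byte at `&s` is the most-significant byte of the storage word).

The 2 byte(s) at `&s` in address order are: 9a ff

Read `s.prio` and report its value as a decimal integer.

9

[0]=0x9a [1]=0xff (big-endian) → word 0x9aff
prio [12+:4] = (word>>12) & 0xf = 9  ←
ver [11+:1] = (word>>11) & 0x1 = 1
len [9+:2] = (word>>9) & 0x3 = 1
id [5+:4] = (word>>5) & 0xf = 7
bank [1+:4] = (word>>1) & 0xf = 15
seq [0+:1] = (word>>0) & 0x1 = 1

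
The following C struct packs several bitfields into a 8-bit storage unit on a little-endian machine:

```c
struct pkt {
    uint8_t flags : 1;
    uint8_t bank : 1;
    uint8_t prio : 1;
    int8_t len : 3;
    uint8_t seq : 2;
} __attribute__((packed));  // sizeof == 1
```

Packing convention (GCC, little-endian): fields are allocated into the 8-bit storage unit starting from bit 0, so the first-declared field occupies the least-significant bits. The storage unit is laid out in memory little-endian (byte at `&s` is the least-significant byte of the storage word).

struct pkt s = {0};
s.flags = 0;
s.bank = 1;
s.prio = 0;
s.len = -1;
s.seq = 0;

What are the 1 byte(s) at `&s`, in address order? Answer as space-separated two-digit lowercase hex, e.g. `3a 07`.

3a

[0+:1] flags=0 & 0x1 = 0x0; word=0x00
[1+:1] bank=1 & 0x1 = 0x1; word=0x02
[2+:1] prio=0 & 0x1 = 0x0; word=0x02
[3+:3] len=-1 & 0x7 = 0x7; word=0x3a
[6+:2] seq=0 & 0x3 = 0x0; word=0x3a
word = 0x3a → little-endian bytes:
  [0]=0x3a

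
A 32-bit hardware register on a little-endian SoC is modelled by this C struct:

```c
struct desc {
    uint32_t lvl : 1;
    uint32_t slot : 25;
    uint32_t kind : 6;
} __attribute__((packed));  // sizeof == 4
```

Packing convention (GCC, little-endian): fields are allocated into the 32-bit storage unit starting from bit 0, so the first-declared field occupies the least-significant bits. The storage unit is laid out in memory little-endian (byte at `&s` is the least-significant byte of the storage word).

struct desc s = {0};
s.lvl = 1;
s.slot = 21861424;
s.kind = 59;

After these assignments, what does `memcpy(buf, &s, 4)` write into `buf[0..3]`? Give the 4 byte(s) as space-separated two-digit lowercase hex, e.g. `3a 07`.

61 28 9b ee

lvl:1 = 1 → 0x1 << 0 → word 0x00000001
slot:25 = 21861424 → 0x14d9430 << 1 → word 0x029b2861
kind:6 = 59 → 0x3b << 26 → word 0xee9b2861
word = 0xee9b2861 → little-endian bytes:
  [0]=0x61  [1]=0x28  [2]=0x9b  [3]=0xee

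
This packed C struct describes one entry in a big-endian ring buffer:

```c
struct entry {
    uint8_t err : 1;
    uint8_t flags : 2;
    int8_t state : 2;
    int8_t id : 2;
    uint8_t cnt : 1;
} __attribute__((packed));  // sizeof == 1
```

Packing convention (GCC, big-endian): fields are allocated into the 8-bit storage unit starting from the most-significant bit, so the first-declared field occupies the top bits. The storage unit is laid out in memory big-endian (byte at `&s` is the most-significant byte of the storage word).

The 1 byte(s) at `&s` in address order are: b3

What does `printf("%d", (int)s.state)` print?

-2

[0]=0xb3 (big-endian) → word 0xb3
err [7+:1] = (word>>7) & 0x1 = 1
flags [5+:2] = (word>>5) & 0x3 = 1
state [3+:2] = (word>>3) & 0x3 = 2  ←
id [1+:2] = (word>>1) & 0x3 = 1
cnt [0+:1] = (word>>0) & 0x1 = 1
state signed 2b, MSB=1: 2 - 4 = -2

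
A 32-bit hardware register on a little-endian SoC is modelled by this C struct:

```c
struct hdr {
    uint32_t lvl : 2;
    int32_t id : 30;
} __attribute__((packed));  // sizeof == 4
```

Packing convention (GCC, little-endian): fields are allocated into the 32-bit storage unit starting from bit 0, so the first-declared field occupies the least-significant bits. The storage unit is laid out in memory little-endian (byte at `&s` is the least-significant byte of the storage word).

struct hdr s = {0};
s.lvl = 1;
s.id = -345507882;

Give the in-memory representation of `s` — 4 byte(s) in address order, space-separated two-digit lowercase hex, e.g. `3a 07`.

59 df 9f ad

lvl:2 = 1 → 0x1 << 0 → word 0x00000001
id:30 = -345507882 → 0x2b67f7d6 << 2 → word 0xad9fdf59
word = 0xad9fdf59 → little-endian bytes:
  [0]=0x59  [1]=0xdf  [2]=0x9f  [3]=0xad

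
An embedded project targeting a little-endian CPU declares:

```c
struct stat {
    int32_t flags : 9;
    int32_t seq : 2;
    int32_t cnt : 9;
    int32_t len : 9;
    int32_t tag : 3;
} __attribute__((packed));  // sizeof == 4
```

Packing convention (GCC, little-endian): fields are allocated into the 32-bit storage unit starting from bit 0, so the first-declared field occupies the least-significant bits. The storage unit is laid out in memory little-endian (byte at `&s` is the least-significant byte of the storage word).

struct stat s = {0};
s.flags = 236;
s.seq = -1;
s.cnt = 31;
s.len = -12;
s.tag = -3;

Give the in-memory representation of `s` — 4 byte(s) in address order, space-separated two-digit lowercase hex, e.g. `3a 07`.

ec fe 40 bf

flags:9 = 236 → 0xec << 0 → word 0x000000ec
seq:2 = -1 → 0x3 << 9 → word 0x000006ec
cnt:9 = 31 → 0x1f << 11 → word 0x0000feec
len:9 = -12 → 0x1f4 << 20 → word 0x1f40feec
tag:3 = -3 → 0x5 << 29 → word 0xbf40feec
word = 0xbf40feec → little-endian bytes:
  [0]=0xec  [1]=0xfe  [2]=0x40  [3]=0xbf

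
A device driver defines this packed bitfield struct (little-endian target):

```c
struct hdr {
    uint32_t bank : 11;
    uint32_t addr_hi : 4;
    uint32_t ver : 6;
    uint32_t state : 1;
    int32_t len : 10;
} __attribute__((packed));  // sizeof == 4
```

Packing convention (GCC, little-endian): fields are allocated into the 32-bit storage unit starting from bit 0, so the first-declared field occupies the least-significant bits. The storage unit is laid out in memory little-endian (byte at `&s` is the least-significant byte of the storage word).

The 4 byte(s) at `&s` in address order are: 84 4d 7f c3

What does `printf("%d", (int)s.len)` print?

-243

[0]=0x84 [1]=0x4d [2]=0x7f [3]=0xc3 (little-endian) → word 0xc37f4d84
bank [0+:11] = (word>>0) & 0x7ff = 1412
addr_hi [11+:4] = (word>>11) & 0xf = 9
ver [15+:6] = (word>>15) & 0x3f = 62
state [21+:1] = (word>>21) & 0x1 = 1
len [22+:10] = (word>>22) & 0x3ff = 781  ←
len signed 10b, MSB=1: 781 - 1024 = -243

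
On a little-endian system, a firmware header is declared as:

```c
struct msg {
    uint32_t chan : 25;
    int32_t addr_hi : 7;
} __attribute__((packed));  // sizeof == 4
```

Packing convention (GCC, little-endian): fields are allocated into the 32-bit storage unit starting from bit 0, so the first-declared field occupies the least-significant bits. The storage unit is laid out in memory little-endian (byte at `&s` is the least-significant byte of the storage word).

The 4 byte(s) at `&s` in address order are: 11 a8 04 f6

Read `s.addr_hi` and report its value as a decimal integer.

-5

[0]=0x11 [1]=0xa8 [2]=0x04 [3]=0xf6 (little-endian) → word 0xf604a811
chan:25 @ bit 0 → (0xf604a811>>0)&0x1ffffff = 0x4a811
addr_hi:7 @ bit 25 → (0xf604a811>>25)&0x7f = 0x7b  ←
addr_hi signed 7b, MSB=1: 123 - 128 = -5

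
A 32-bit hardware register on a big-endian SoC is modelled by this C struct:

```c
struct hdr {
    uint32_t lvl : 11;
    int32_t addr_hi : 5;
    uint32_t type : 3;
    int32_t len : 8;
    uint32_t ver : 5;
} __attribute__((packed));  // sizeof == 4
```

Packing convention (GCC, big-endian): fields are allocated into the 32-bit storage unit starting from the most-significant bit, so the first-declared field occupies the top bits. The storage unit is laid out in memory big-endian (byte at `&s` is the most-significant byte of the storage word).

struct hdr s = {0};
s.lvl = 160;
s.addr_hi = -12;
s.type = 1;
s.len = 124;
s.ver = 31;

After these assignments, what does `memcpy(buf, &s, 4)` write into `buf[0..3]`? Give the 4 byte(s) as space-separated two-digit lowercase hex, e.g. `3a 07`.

lvl:11 = 160 → 0xa0 << 21 → word 0x14000000
addr_hi:5 = -12 → 0x14 << 16 → word 0x14140000
type:3 = 1 → 0x1 << 13 → word 0x14142000
len:8 = 124 → 0x7c << 5 → word 0x14142f80
ver:5 = 31 → 0x1f << 0 → word 0x14142f9f
word = 0x14142f9f → big-endian bytes:
  [0]=0x14  [1]=0x14  [2]=0x2f  [3]=0x9f

14 14 2f 9f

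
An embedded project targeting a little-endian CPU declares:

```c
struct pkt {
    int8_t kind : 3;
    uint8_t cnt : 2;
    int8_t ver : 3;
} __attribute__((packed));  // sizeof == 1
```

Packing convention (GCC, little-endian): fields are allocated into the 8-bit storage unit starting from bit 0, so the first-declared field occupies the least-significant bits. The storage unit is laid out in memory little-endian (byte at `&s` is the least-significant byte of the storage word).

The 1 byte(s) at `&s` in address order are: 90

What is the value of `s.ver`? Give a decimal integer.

[0]=0x90 (little-endian) → word 0x90
kind [0+:3] = (word>>0) & 0x7 = 0
cnt [3+:2] = (word>>3) & 0x3 = 2
ver [5+:3] = (word>>5) & 0x7 = 4  ←
ver signed 3b, MSB=1: 4 - 8 = -4

-4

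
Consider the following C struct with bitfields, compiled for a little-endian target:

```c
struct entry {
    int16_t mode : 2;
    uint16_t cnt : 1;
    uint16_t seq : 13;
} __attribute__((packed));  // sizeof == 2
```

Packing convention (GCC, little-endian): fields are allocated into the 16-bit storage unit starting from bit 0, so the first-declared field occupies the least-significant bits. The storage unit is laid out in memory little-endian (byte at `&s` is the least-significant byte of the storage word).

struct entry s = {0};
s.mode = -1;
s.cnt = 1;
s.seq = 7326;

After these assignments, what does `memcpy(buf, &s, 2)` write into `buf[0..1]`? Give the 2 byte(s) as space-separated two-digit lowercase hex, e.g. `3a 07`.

mode (2b) val=-1 bits=0x3 at bit 0: 0x0003
cnt (1b) val=1 bits=0x1 at bit 2: 0x0007
seq (13b) val=7326 bits=0x1c9e at bit 3: 0xe4f7
word = 0xe4f7 → little-endian bytes:
  [0]=0xf7  [1]=0xe4

f7 e4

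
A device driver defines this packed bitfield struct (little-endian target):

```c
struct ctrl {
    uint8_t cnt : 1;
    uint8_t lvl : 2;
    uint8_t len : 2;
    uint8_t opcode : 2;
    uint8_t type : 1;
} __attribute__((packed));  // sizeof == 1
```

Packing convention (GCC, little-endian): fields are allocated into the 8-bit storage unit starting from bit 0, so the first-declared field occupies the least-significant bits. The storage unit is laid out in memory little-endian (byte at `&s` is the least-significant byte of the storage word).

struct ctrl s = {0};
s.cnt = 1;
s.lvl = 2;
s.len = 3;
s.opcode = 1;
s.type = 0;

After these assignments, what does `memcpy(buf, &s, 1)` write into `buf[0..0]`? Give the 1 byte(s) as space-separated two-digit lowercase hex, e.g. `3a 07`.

3d

cnt (1b) val=1 bits=0x1 at bit 0: 0x01
lvl (2b) val=2 bits=0x2 at bit 1: 0x05
len (2b) val=3 bits=0x3 at bit 3: 0x1d
opcode (2b) val=1 bits=0x1 at bit 5: 0x3d
type (1b) val=0 bits=0x0 at bit 7: 0x3d
word = 0x3d → little-endian bytes:
  [0]=0x3d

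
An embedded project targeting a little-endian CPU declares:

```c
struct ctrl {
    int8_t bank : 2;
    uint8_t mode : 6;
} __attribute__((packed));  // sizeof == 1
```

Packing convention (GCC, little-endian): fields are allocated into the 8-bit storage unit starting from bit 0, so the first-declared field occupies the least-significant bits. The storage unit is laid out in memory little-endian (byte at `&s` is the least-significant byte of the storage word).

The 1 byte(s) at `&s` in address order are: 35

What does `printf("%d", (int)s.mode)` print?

13

[0]=0x35 (little-endian) → word 0x35
bank [0+:2] = (word>>0) & 0x3 = 1
mode [2+:6] = (word>>2) & 0x3f = 13  ←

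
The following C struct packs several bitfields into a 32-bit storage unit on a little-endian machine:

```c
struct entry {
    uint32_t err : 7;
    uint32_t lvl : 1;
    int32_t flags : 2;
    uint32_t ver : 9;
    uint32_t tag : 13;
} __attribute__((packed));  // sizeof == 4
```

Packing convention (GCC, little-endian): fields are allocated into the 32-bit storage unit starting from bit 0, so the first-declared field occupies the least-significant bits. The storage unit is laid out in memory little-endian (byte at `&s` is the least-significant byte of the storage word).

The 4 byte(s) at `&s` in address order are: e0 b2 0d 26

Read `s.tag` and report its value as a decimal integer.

1217

[0]=0xe0 [1]=0xb2 [2]=0x0d [3]=0x26 (little-endian) → word 0x260db2e0
err:7 @ bit 0 → (0x260db2e0>>0)&0x7f = 0x60
lvl:1 @ bit 7 → (0x260db2e0>>7)&0x1 = 0x1
flags:2 @ bit 8 → (0x260db2e0>>8)&0x3 = 0x2
ver:9 @ bit 10 → (0x260db2e0>>10)&0x1ff = 0x16c
tag:13 @ bit 19 → (0x260db2e0>>19)&0x1fff = 0x4c1  ←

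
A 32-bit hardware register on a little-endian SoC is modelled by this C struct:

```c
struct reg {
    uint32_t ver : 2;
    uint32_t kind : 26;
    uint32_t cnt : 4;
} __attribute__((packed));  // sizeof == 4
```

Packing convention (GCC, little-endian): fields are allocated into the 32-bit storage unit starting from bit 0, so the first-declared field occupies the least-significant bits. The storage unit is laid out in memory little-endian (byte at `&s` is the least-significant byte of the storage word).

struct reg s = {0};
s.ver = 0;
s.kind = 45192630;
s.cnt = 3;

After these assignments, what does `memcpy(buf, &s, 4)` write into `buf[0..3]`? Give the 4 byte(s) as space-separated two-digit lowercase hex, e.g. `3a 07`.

d8 56 c6 3a

ver (2b) val=0 bits=0x0 at bit 0: 0x00000000
kind (26b) val=45192630 bits=0x2b195b6 at bit 2: 0x0ac656d8
cnt (4b) val=3 bits=0x3 at bit 28: 0x3ac656d8
word = 0x3ac656d8 → little-endian bytes:
  [0]=0xd8  [1]=0x56  [2]=0xc6  [3]=0x3a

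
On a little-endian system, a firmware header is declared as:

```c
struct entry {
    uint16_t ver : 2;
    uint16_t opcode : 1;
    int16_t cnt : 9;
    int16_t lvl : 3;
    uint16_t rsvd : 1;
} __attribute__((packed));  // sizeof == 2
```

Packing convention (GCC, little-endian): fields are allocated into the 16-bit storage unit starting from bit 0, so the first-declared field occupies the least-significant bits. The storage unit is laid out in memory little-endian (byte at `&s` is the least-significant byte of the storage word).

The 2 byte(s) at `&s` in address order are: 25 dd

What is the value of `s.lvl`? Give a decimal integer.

-3

[0]=0x25 [1]=0xdd (little-endian) → word 0xdd25
ver:2 @ bit 0 → (0xdd25>>0)&0x3 = 0x1
opcode:1 @ bit 2 → (0xdd25>>2)&0x1 = 0x1
cnt:9 @ bit 3 → (0xdd25>>3)&0x1ff = 0x1a4
lvl:3 @ bit 12 → (0xdd25>>12)&0x7 = 0x5  ←
rsvd:1 @ bit 15 → (0xdd25>>15)&0x1 = 0x1
lvl signed 3b, MSB=1: 5 - 8 = -3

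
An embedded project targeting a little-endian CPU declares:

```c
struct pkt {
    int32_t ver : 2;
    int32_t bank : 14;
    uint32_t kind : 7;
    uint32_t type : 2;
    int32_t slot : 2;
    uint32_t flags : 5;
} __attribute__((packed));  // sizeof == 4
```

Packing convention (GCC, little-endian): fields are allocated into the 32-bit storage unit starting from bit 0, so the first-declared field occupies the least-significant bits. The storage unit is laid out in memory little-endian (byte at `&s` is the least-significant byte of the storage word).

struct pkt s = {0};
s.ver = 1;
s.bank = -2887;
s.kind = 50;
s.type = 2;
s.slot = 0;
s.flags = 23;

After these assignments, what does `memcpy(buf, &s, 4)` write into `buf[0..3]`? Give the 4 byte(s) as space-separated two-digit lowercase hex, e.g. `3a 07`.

ver:2 = 1 → 0x1 << 0 → word 0x00000001
bank:14 = -2887 → 0x34b9 << 2 → word 0x0000d2e5
kind:7 = 50 → 0x32 << 16 → word 0x0032d2e5
type:2 = 2 → 0x2 << 23 → word 0x0132d2e5
slot:2 = 0 → 0x0 << 25 → word 0x0132d2e5
flags:5 = 23 → 0x17 << 27 → word 0xb932d2e5
word = 0xb932d2e5 → little-endian bytes:
  [0]=0xe5  [1]=0xd2  [2]=0x32  [3]=0xb9

e5 d2 32 b9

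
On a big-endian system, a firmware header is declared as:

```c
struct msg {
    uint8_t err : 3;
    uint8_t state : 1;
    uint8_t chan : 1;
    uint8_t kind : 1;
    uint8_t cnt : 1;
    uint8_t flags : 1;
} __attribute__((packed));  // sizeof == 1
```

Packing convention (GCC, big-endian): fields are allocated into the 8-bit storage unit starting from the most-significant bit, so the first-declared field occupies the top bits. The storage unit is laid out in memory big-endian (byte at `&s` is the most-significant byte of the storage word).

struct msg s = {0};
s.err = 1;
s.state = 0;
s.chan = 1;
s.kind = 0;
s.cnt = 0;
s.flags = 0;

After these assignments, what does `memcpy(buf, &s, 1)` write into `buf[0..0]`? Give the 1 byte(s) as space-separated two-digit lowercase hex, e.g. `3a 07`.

28

err:3 = 1 → 0x1 << 5 → word 0x20
state:1 = 0 → 0x0 << 4 → word 0x20
chan:1 = 1 → 0x1 << 3 → word 0x28
kind:1 = 0 → 0x0 << 2 → word 0x28
cnt:1 = 0 → 0x0 << 1 → word 0x28
flags:1 = 0 → 0x0 << 0 → word 0x28
word = 0x28 → big-endian bytes:
  [0]=0x28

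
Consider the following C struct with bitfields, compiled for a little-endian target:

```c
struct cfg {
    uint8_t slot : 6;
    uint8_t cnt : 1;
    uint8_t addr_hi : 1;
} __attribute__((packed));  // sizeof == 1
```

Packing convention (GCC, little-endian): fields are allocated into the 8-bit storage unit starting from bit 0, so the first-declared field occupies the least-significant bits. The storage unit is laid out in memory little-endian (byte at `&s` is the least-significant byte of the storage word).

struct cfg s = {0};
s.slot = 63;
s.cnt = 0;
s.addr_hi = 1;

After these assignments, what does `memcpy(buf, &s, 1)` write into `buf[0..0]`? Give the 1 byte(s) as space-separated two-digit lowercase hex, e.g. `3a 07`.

slot:6 = 63 → 0x3f << 0 → word 0x3f
cnt:1 = 0 → 0x0 << 6 → word 0x3f
addr_hi:1 = 1 → 0x1 << 7 → word 0xbf
word = 0xbf → little-endian bytes:
  [0]=0xbf

bf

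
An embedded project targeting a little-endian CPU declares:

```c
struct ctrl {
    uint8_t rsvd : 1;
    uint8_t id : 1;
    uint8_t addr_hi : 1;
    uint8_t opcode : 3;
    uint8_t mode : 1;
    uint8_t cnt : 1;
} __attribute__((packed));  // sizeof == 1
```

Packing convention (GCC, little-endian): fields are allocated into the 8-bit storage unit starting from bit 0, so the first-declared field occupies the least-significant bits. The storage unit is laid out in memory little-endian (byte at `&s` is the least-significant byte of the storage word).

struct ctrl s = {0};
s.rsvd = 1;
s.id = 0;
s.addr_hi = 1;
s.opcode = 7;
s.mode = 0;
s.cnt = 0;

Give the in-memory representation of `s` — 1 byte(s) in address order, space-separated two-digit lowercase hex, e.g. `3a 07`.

rsvd (1b) val=1 bits=0x1 at bit 0: 0x01
id (1b) val=0 bits=0x0 at bit 1: 0x01
addr_hi (1b) val=1 bits=0x1 at bit 2: 0x05
opcode (3b) val=7 bits=0x7 at bit 3: 0x3d
mode (1b) val=0 bits=0x0 at bit 6: 0x3d
cnt (1b) val=0 bits=0x0 at bit 7: 0x3d
word = 0x3d → little-endian bytes:
  [0]=0x3d

3d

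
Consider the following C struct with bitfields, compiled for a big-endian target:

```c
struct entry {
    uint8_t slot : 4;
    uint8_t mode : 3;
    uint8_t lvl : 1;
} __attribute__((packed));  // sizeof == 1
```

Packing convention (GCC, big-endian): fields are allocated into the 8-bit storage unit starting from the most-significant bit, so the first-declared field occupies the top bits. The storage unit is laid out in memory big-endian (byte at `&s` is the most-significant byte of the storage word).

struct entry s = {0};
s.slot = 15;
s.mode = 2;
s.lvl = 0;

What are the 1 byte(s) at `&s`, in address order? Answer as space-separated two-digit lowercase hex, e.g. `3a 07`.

f4

slot (4b) val=15 bits=0xf at bit 4: 0xf0
mode (3b) val=2 bits=0x2 at bit 1: 0xf4
lvl (1b) val=0 bits=0x0 at bit 0: 0xf4
word = 0xf4 → big-endian bytes:
  [0]=0xf4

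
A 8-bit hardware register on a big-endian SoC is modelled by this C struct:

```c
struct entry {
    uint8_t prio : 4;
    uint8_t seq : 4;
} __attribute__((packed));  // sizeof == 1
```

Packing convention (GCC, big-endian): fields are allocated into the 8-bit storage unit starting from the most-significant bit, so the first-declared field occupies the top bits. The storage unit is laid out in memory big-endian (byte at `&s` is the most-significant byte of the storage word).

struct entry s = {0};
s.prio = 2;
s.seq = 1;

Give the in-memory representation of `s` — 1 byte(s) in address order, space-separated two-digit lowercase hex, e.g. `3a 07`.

prio (4b) val=2 bits=0x2 at bit 4: 0x20
seq (4b) val=1 bits=0x1 at bit 0: 0x21
word = 0x21 → big-endian bytes:
  [0]=0x21

21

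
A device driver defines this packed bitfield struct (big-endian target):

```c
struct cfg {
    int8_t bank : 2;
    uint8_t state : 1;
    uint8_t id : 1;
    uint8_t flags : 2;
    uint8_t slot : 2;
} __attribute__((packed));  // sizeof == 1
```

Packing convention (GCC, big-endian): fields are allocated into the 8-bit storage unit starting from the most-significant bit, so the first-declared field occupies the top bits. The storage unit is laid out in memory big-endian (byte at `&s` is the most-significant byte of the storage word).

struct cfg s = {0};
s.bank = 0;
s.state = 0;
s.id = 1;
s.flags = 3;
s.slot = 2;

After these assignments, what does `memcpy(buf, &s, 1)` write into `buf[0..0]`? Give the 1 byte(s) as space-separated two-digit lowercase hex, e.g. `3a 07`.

1e

bank (2b) val=0 bits=0x0 at bit 6: 0x00
state (1b) val=0 bits=0x0 at bit 5: 0x00
id (1b) val=1 bits=0x1 at bit 4: 0x10
flags (2b) val=3 bits=0x3 at bit 2: 0x1c
slot (2b) val=2 bits=0x2 at bit 0: 0x1e
word = 0x1e → big-endian bytes:
  [0]=0x1e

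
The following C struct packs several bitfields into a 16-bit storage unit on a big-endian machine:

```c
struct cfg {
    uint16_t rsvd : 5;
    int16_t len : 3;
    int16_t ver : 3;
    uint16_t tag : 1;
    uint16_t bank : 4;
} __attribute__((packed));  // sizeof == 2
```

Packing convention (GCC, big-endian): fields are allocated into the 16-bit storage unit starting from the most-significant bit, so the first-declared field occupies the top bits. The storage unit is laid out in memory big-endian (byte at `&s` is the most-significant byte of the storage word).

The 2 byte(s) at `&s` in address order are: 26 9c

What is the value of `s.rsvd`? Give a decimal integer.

[0]=0x26 [1]=0x9c (big-endian) → word 0x269c
rsvd [11+:5] = (word>>11) & 0x1f = 4  ←
len [8+:3] = (word>>8) & 0x7 = 6
ver [5+:3] = (word>>5) & 0x7 = 4
tag [4+:1] = (word>>4) & 0x1 = 1
bank [0+:4] = (word>>0) & 0xf = 12

4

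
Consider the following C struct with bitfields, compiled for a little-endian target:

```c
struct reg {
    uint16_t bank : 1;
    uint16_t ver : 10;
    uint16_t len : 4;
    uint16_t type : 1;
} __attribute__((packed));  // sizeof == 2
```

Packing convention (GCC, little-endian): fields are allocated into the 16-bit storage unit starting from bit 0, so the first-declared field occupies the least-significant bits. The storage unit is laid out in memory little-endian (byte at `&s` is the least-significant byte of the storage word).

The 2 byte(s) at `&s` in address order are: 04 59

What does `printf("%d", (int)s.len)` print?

11

[0]=0x04 [1]=0x59 (little-endian) → word 0x5904
bank:1 @ bit 0 → (0x5904>>0)&0x1 = 0x0
ver:10 @ bit 1 → (0x5904>>1)&0x3ff = 0x82
len:4 @ bit 11 → (0x5904>>11)&0xf = 0xb  ←
type:1 @ bit 15 → (0x5904>>15)&0x1 = 0x0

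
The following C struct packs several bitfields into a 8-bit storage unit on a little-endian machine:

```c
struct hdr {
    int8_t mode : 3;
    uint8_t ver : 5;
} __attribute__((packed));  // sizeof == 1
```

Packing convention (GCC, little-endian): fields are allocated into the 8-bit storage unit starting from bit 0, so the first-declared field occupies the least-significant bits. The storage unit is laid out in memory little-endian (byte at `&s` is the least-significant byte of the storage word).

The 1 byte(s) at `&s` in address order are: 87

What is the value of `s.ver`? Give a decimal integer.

[0]=0x87 (little-endian) → word 0x87
mode:3 @ bit 0 → (0x87>>0)&0x7 = 0x7
ver:5 @ bit 3 → (0x87>>3)&0x1f = 0x10  ←

16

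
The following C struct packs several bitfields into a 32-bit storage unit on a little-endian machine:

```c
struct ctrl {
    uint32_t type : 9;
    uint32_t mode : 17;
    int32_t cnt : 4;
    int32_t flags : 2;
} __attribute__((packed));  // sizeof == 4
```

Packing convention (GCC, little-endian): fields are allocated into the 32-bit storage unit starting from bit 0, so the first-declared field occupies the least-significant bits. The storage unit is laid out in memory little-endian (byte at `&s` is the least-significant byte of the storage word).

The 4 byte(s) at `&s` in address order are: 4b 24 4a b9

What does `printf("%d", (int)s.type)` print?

[0]=0x4b [1]=0x24 [2]=0x4a [3]=0xb9 (little-endian) → word 0xb94a244b
type:9 @ bit 0 → (0xb94a244b>>0)&0x1ff = 0x4b  ←
mode:17 @ bit 9 → (0xb94a244b>>9)&0x1ffff = 0xa512
cnt:4 @ bit 26 → (0xb94a244b>>26)&0xf = 0xe
flags:2 @ bit 30 → (0xb94a244b>>30)&0x3 = 0x2

75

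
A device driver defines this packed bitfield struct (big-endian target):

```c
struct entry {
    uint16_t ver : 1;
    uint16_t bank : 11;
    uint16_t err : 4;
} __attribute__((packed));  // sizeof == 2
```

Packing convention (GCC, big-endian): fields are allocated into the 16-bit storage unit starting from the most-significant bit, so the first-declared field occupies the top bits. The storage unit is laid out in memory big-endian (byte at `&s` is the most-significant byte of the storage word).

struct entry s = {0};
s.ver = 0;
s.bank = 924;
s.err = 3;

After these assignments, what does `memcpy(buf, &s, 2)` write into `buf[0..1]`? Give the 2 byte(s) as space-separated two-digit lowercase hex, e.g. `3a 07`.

39 c3

[15+:1] ver=0 & 0x1 = 0x0; word=0x0000
[4+:11] bank=924 & 0x7ff = 0x39c; word=0x39c0
[0+:4] err=3 & 0xf = 0x3; word=0x39c3
word = 0x39c3 → big-endian bytes:
  [0]=0x39  [1]=0xc3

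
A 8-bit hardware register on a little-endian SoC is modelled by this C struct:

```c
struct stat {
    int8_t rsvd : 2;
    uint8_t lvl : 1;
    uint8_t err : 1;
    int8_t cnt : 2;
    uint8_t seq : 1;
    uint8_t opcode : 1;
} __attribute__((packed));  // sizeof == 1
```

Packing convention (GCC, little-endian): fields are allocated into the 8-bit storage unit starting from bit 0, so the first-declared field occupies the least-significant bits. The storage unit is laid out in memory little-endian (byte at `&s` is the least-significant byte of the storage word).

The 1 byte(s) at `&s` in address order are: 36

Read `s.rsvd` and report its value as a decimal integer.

-2

[0]=0x36 (little-endian) → word 0x36
rsvd:2 @ bit 0 → (0x36>>0)&0x3 = 0x2  ←
lvl:1 @ bit 2 → (0x36>>2)&0x1 = 0x1
err:1 @ bit 3 → (0x36>>3)&0x1 = 0x0
cnt:2 @ bit 4 → (0x36>>4)&0x3 = 0x3
seq:1 @ bit 6 → (0x36>>6)&0x1 = 0x0
opcode:1 @ bit 7 → (0x36>>7)&0x1 = 0x0
rsvd signed 2b, MSB=1: 2 - 4 = -2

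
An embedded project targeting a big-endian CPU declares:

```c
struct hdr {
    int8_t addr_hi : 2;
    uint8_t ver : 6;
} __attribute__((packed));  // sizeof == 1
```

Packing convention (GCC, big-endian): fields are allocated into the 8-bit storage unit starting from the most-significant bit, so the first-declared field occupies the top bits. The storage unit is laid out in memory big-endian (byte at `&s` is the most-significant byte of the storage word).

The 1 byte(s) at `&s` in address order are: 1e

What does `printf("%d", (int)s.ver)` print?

30

[0]=0x1e (big-endian) → word 0x1e
addr_hi:2 @ bit 6 → (0x1e>>6)&0x3 = 0x0
ver:6 @ bit 0 → (0x1e>>0)&0x3f = 0x1e  ←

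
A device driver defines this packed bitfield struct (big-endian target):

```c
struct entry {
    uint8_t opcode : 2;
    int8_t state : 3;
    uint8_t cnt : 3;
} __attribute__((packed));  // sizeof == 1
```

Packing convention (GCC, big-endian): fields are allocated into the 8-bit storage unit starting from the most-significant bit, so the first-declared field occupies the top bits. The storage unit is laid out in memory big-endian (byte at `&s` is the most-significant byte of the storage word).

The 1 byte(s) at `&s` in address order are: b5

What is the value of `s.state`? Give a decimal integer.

-2

[0]=0xb5 (big-endian) → word 0xb5
opcode [6+:2] = (word>>6) & 0x3 = 2
state [3+:3] = (word>>3) & 0x7 = 6  ←
cnt [0+:3] = (word>>0) & 0x7 = 5
state signed 3b, MSB=1: 6 - 8 = -2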